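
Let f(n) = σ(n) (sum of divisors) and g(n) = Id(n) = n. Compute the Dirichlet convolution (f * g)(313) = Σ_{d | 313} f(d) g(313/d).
(σ * Id)(313) = 627

Divisors of 313: [1, 313]. For each d | 313:
  d = 1: σ(1) · Id(313/1) = 1 · 313 = 313
  d = 313: σ(313) · Id(313/313) = 314 · 1 = 314
Summing: (σ * Id)(313) = 313 + 314 = 627.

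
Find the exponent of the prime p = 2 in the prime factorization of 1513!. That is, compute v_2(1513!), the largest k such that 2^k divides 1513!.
v_2(1513!) = 1506

Legendre's formula: v_p(n!) = Σ_{k ≥ 1} ⌊n / p^k⌋. For p = 2, n = 1513, the terms are:
  ⌊1513/2^1⌋ = ⌊1513/2⌋ = 756
  ⌊1513/2^2⌋ = ⌊1513/4⌋ = 378
  ⌊1513/2^3⌋ = ⌊1513/8⌋ = 189
  ⌊1513/2^4⌋ = ⌊1513/16⌋ = 94
  ⌊1513/2^5⌋ = ⌊1513/32⌋ = 47
  ⌊1513/2^6⌋ = ⌊1513/64⌋ = 23
  ⌊1513/2^7⌋ = ⌊1513/128⌋ = 11
  ⌊1513/2^8⌋ = ⌊1513/256⌋ = 5
  ⌊1513/2^9⌋ = ⌊1513/512⌋ = 2
  ⌊1513/2^10⌋ = ⌊1513/1024⌋ = 1
(the next term ⌊1513/2^11⌋ = 0, terminating the sum). Summing: v_2(1513!) = 756 + 378 + 189 + 94 + 47 + 23 + 11 + 5 + 2 + 1 = 1506.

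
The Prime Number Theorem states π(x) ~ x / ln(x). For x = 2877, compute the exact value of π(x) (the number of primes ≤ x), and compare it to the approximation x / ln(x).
π(2877) = 416;  x/ln(x) ≈ 361.23;  relative error ≈ 13.17%.

Directly count primes up to 2877: π(2877) = 416. The PNT approximation gives 2877/ln(2877) ≈ 2877/7.96450 ≈ 361.23. Relative error (π(x) − x/ln(x)) / π(x) ≈ 13.17%; the approximation is known to undercount slightly (Li(x) is a better estimate).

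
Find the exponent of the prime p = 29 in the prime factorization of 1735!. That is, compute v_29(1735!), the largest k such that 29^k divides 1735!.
v_29(1735!) = 61

Legendre's formula: v_p(n!) = Σ_{k ≥ 1} ⌊n / p^k⌋. For p = 29, n = 1735, the terms are:
  ⌊1735/29^1⌋ = ⌊1735/29⌋ = 59
  ⌊1735/29^2⌋ = ⌊1735/841⌋ = 2
(the next term ⌊1735/29^3⌋ = 0, terminating the sum). Summing: v_29(1735!) = 59 + 2 = 61.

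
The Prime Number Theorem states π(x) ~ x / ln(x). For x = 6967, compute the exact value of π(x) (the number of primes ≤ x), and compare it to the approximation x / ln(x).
π(6967) = 895;  x/ln(x) ≈ 787.33;  relative error ≈ 12.03%.

Directly count primes up to 6967: π(6967) = 895. The PNT approximation gives 6967/ln(6967) ≈ 6967/8.84894 ≈ 787.33. Relative error (π(x) − x/ln(x)) / π(x) ≈ 12.03%; the approximation is known to undercount slightly (Li(x) is a better estimate).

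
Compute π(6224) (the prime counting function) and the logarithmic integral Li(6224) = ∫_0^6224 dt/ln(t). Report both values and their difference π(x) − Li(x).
π(6224) = 810;  Li(6224) ≈ 826.11;  π(x) − Li(x) ≈ -16.11.

Direct count of primes ≤ 6224 gives π(6224) = 810. Numerical evaluation of the logarithmic integral gives Li(6224) ≈ 826.11. The difference π(x) − Li(x) ≈ -16.11 is typically negative for small/moderate x (Li(x) overestimates), though Littlewood's theorem shows this sign changes infinitely often.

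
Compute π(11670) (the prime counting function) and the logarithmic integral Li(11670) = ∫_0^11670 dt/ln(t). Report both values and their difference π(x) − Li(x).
π(11670) = 1400;  Li(11670) ≈ 1425.91;  π(x) − Li(x) ≈ -25.91.

Direct count of primes ≤ 11670 gives π(11670) = 1400. Numerical evaluation of the logarithmic integral gives Li(11670) ≈ 1425.91. The difference π(x) − Li(x) ≈ -25.91 is typically negative for small/moderate x (Li(x) overestimates), though Littlewood's theorem shows this sign changes infinitely often.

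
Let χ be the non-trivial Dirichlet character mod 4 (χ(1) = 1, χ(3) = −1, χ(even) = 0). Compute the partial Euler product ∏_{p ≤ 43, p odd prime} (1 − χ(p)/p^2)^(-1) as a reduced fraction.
∏ = 11477831542914938630143/12524769798782976000000

The odd primes p ≤ 43 are [3, 5, 7, 11, 13, 17, 19, 23, 29, 31, 37, 41, 43]. For each, χ(p) = 1 if p ≡ 1 mod 4, χ(p) = −1 if p ≡ 3 mod 4. Taking (1 − χ(p)/p^2)^(-1) = p^2/(p^2 − χ(p)): (1 − (-1)/3^2)^(-1) · (1 − (1)/5^2)^(-1) · (1 − (-1)/7^2)^(-1) · (1 − (-1)/11^2)^(-1) · (1 − (1)/13^2)^(-1) · (1 − (1)/17^2)^(-1) · (1 − (-1)/19^2)^(-1) · (1 − (-1)/23^2)^(-1) · (1 − (1)/29^2)^(-1) · (1 − (-1)/31^2)^(-1) · (1 − (1)/37^2)^(-1) · (1 − (1)/41^2)^(-1) · (1 − (-1)/43^2)^(-1) = 11477831542914938630143/12524769798782976000000.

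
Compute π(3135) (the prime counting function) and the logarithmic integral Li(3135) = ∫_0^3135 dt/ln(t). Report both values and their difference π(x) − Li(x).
π(3135) = 445;  Li(3135) ≈ 459.57;  π(x) − Li(x) ≈ -14.57.

Direct count of primes ≤ 3135 gives π(3135) = 445. Numerical evaluation of the logarithmic integral gives Li(3135) ≈ 459.57. The difference π(x) − Li(x) ≈ -14.57 is typically negative for small/moderate x (Li(x) overestimates), though Littlewood's theorem shows this sign changes infinitely often.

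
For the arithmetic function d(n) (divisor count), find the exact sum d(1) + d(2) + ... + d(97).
Σ_{n ≤ 97} d(n) = 461

Compute d(n) for each 1 ≤ n ≤ 97: d(1) = 1, d(2) = 2, d(3) = 2, d(4) = 3, d(5) = 2, d(6) = 4, d(7) = 2, d(8) = 4, d(9) = 3, d(10) = 4, d(11) = 2, d(12) = 6, d(13) = 2, d(14) = 4, d(15) = 4, d(16) = 5, d(17) = 2, d(18) = 6, d(19) = 2, d(20) = 6, d(21) = 4, d(22) = 4, d(23) = 2, d(24) = 8, d(25) = 3, d(26) = 4, d(27) = 4, d(28) = 6, d(29) = 2, d(30) = 8, d(31) = 2, d(32) = 6, d(33) = 4, d(34) = 4, d(35) = 4, d(36) = 9, d(37) = 2, d(38) = 4, d(39) = 4, d(40) = 8, d(41) = 2, d(42) = 8, d(43) = 2, d(44) = 6, d(45) = 6, d(46) = 4, d(47) = 2, d(48) = 10, d(49) = 3, d(50) = 6, d(51) = 4, d(52) = 6, d(53) = 2, d(54) = 8, d(55) = 4, d(56) = 8, d(57) = 4, d(58) = 4, d(59) = 2, d(60) = 12, d(61) = 2, d(62) = 4, d(63) = 6, d(64) = 7, d(65) = 4, d(66) = 8, d(67) = 2, d(68) = 6, d(69) = 4, d(70) = 8, d(71) = 2, d(72) = 12, d(73) = 2, d(74) = 4, d(75) = 6, d(76) = 6, d(77) = 4, d(78) = 8, d(79) = 2, d(80) = 10, d(81) = 5, d(82) = 4, d(83) = 2, d(84) = 12, d(85) = 4, d(86) = 4, d(87) = 4, d(88) = 8, d(89) = 2, d(90) = 12, d(91) = 4, d(92) = 6, d(93) = 4, d(94) = 4, d(95) = 4, d(96) = 12, d(97) = 2. Summing all 97 values: 461. (Dirichlet's divisor formula: Σ_{n ≤ x} d(n) = x ln(x) + (2γ − 1) x + O(√x). For x = 97, the asymptotic estimate is ≈ 458.73.)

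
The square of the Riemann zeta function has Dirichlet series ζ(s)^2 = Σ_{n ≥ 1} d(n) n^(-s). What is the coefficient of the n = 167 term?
d(167) = 2

ζ(s)^2 = (Σ 1/m^s)(Σ 1/k^s). The coefficient of 1/n^s in the product is the number of ordered pairs (m, k) with mk = n, which equals d(n). For n = 167, divisors are [1, 167], so d(167) = 2.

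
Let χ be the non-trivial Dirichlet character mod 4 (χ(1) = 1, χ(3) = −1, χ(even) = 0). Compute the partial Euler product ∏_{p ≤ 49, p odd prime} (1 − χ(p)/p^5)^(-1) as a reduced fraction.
∏ = 7508883803148623376075754946450365737429310788606076172798130278074505/7537845509642297199917174706861149114875564283464393121061743521431552

The odd primes p ≤ 49 are [3, 5, 7, 11, 13, 17, 19, 23, 29, 31, 37, 41, 43, 47]. For each, χ(p) = 1 if p ≡ 1 mod 4, χ(p) = −1 if p ≡ 3 mod 4. Taking (1 − χ(p)/p^5)^(-1) = p^5/(p^5 − χ(p)): (1 − (-1)/3^5)^(-1) · (1 − (1)/5^5)^(-1) · (1 − (-1)/7^5)^(-1) · (1 − (-1)/11^5)^(-1) · (1 − (1)/13^5)^(-1) · (1 − (1)/17^5)^(-1) · (1 − (-1)/19^5)^(-1) · (1 − (-1)/23^5)^(-1) · (1 − (1)/29^5)^(-1) · (1 − (-1)/31^5)^(-1) · (1 − (1)/37^5)^(-1) · (1 − (1)/41^5)^(-1) · (1 − (-1)/43^5)^(-1) · (1 − (-1)/47^5)^(-1) = 7508883803148623376075754946450365737429310788606076172798130278074505/7537845509642297199917174706861149114875564283464393121061743521431552.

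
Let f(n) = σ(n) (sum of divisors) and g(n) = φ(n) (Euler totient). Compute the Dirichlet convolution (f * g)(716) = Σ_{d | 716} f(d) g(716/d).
(σ * φ)(716) = 4296

Divisors of 716: [1, 2, 4, 179, 358, 716]. For each d | 716:
  d = 1: σ(1) · φ(716/1) = 1 · 356 = 356
  d = 2: σ(2) · φ(716/2) = 3 · 178 = 534
  d = 4: σ(4) · φ(716/4) = 7 · 178 = 1246
  d = 179: σ(179) · φ(716/179) = 180 · 2 = 360
  d = 358: σ(358) · φ(716/358) = 540 · 1 = 540
  d = 716: σ(716) · φ(716/716) = 1260 · 1 = 1260
Summing: (σ * φ)(716) = 356 + 534 + 1246 + 360 + 540 + 1260 = 4296.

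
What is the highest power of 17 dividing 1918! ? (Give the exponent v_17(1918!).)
v_17(1918!) = 118

Legendre's formula: v_p(n!) = Σ_{k ≥ 1} ⌊n / p^k⌋. For p = 17, n = 1918, the terms are:
  ⌊1918/17^1⌋ = ⌊1918/17⌋ = 112
  ⌊1918/17^2⌋ = ⌊1918/289⌋ = 6
(the next term ⌊1918/17^3⌋ = 0, terminating the sum). Summing: v_17(1918!) = 112 + 6 = 118.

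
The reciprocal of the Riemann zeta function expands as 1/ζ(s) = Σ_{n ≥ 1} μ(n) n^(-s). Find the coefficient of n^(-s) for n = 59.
μ(59) = -1

Factor n = 59 = 59. μ(n) = 0 if any exponent ≥ 2 (not squarefree); otherwise μ(n) = (−1)^{ω(n)} where ω(n) is the number of distinct prime factors. Applying: μ(59) = -1.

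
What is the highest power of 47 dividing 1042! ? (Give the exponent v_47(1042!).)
v_47(1042!) = 22

Legendre's formula: v_p(n!) = Σ_{k ≥ 1} ⌊n / p^k⌋. For p = 47, n = 1042, the terms are:
  ⌊1042/47^1⌋ = ⌊1042/47⌋ = 22
(the next term ⌊1042/47^2⌋ = 0, terminating the sum). Summing: v_47(1042!) = 22 = 22.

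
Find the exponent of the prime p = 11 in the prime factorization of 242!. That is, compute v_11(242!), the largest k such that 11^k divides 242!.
v_11(242!) = 24

Legendre's formula: v_p(n!) = Σ_{k ≥ 1} ⌊n / p^k⌋. For p = 11, n = 242, the terms are:
  ⌊242/11^1⌋ = ⌊242/11⌋ = 22
  ⌊242/11^2⌋ = ⌊242/121⌋ = 2
(the next term ⌊242/11^3⌋ = 0, terminating the sum). Summing: v_11(242!) = 22 + 2 = 24.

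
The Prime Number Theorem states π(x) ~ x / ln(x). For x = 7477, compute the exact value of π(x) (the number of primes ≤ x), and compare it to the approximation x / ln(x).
π(7477) = 946;  x/ln(x) ≈ 838.27;  relative error ≈ 11.39%.

Directly count primes up to 7477: π(7477) = 946. The PNT approximation gives 7477/ln(7477) ≈ 7477/8.91959 ≈ 838.27. Relative error (π(x) − x/ln(x)) / π(x) ≈ 11.39%; the approximation is known to undercount slightly (Li(x) is a better estimate).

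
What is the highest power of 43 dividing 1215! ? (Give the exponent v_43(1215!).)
v_43(1215!) = 28

Legendre's formula: v_p(n!) = Σ_{k ≥ 1} ⌊n / p^k⌋. For p = 43, n = 1215, the terms are:
  ⌊1215/43^1⌋ = ⌊1215/43⌋ = 28
(the next term ⌊1215/43^2⌋ = 0, terminating the sum). Summing: v_43(1215!) = 28 = 28.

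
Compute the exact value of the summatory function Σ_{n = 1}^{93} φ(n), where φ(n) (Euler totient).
Σ_{n ≤ 93} φ(n) = 2656

Compute φ(n) for each 1 ≤ n ≤ 93: φ(1) = 1, φ(2) = 1, φ(3) = 2, φ(4) = 2, φ(5) = 4, φ(6) = 2, φ(7) = 6, φ(8) = 4, φ(9) = 6, φ(10) = 4, φ(11) = 10, φ(12) = 4, φ(13) = 12, φ(14) = 6, φ(15) = 8, φ(16) = 8, φ(17) = 16, φ(18) = 6, φ(19) = 18, φ(20) = 8, φ(21) = 12, φ(22) = 10, φ(23) = 22, φ(24) = 8, φ(25) = 20, φ(26) = 12, φ(27) = 18, φ(28) = 12, φ(29) = 28, φ(30) = 8, φ(31) = 30, φ(32) = 16, φ(33) = 20, φ(34) = 16, φ(35) = 24, φ(36) = 12, φ(37) = 36, φ(38) = 18, φ(39) = 24, φ(40) = 16, φ(41) = 40, φ(42) = 12, φ(43) = 42, φ(44) = 20, φ(45) = 24, φ(46) = 22, φ(47) = 46, φ(48) = 16, φ(49) = 42, φ(50) = 20, φ(51) = 32, φ(52) = 24, φ(53) = 52, φ(54) = 18, φ(55) = 40, φ(56) = 24, φ(57) = 36, φ(58) = 28, φ(59) = 58, φ(60) = 16, φ(61) = 60, φ(62) = 30, φ(63) = 36, φ(64) = 32, φ(65) = 48, φ(66) = 20, φ(67) = 66, φ(68) = 32, φ(69) = 44, φ(70) = 24, φ(71) = 70, φ(72) = 24, φ(73) = 72, φ(74) = 36, φ(75) = 40, φ(76) = 36, φ(77) = 60, φ(78) = 24, φ(79) = 78, φ(80) = 32, φ(81) = 54, φ(82) = 40, φ(83) = 82, φ(84) = 24, φ(85) = 64, φ(86) = 42, φ(87) = 56, φ(88) = 40, φ(89) = 88, φ(90) = 24, φ(91) = 72, φ(92) = 44, φ(93) = 60. Summing all 93 values: 2656. (Average order: Σ_{n ≤ x} φ(n) ~ (3/π²) x². For x = 93, (3/π²)·93² ≈ 2628.98.)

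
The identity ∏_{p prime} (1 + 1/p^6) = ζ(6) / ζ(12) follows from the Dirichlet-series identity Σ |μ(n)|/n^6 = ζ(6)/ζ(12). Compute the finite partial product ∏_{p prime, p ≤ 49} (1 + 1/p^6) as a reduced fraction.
∏ = 862155056480201047883460386910418315829132841121015872043175453729006428800800000/847666095717512475523225986389496867701830685289319692004055511811488189213173229

The primes p ≤ 49 are [2, 3, 5, 7, 11, 13, 17, 19, 23, 29, 31, 37, 41, 43, 47]. For each, (1 + 1/p^6) = (p^6 + 1)/p^6. Multiplying these fractions over p ∈ [2, 3, 5, 7, 11, 13, 17, 19, 23, 29, 31, 37, 41, 43, 47] gives 862155056480201047883460386910418315829132841121015872043175453729006428800800000/847666095717512475523225986389496867701830685289319692004055511811488189213173229. (In the limit P → ∞ this tends to ζ(6)/ζ(12).)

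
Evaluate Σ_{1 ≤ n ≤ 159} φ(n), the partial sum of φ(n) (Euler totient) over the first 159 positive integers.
Σ_{n ≤ 159} φ(n) = 7742

Compute φ(n) for each 1 ≤ n ≤ 159: φ(1) = 1, φ(2) = 1, φ(3) = 2, φ(4) = 2, φ(5) = 4, φ(6) = 2, φ(7) = 6, φ(8) = 4, φ(9) = 6, φ(10) = 4, φ(11) = 10, φ(12) = 4, φ(13) = 12, φ(14) = 6, φ(15) = 8, φ(16) = 8, φ(17) = 16, φ(18) = 6, φ(19) = 18, φ(20) = 8, φ(21) = 12, φ(22) = 10, φ(23) = 22, φ(24) = 8, φ(25) = 20, φ(26) = 12, φ(27) = 18, φ(28) = 12, φ(29) = 28, φ(30) = 8, φ(31) = 30, φ(32) = 16, φ(33) = 20, φ(34) = 16, φ(35) = 24, φ(36) = 12, φ(37) = 36, φ(38) = 18, φ(39) = 24, φ(40) = 16, φ(41) = 40, φ(42) = 12, φ(43) = 42, φ(44) = 20, φ(45) = 24, φ(46) = 22, φ(47) = 46, φ(48) = 16, φ(49) = 42, φ(50) = 20, φ(51) = 32, φ(52) = 24, φ(53) = 52, φ(54) = 18, φ(55) = 40, φ(56) = 24, φ(57) = 36, φ(58) = 28, φ(59) = 58, φ(60) = 16, φ(61) = 60, φ(62) = 30, φ(63) = 36, φ(64) = 32, φ(65) = 48, φ(66) = 20, φ(67) = 66, φ(68) = 32, φ(69) = 44, φ(70) = 24, φ(71) = 70, φ(72) = 24, φ(73) = 72, φ(74) = 36, φ(75) = 40, φ(76) = 36, φ(77) = 60, φ(78) = 24, φ(79) = 78, φ(80) = 32, φ(81) = 54, φ(82) = 40, φ(83) = 82, φ(84) = 24, φ(85) = 64, φ(86) = 42, φ(87) = 56, φ(88) = 40, φ(89) = 88, φ(90) = 24, φ(91) = 72, φ(92) = 44, φ(93) = 60, φ(94) = 46, φ(95) = 72, φ(96) = 32, φ(97) = 96, φ(98) = 42, φ(99) = 60, φ(100) = 40, φ(101) = 100, φ(102) = 32, φ(103) = 102, φ(104) = 48, φ(105) = 48, φ(106) = 52, φ(107) = 106, φ(108) = 36, φ(109) = 108, φ(110) = 40, φ(111) = 72, φ(112) = 48, φ(113) = 112, φ(114) = 36, φ(115) = 88, φ(116) = 56, φ(117) = 72, φ(118) = 58, φ(119) = 96, φ(120) = 32, φ(121) = 110, φ(122) = 60, φ(123) = 80, φ(124) = 60, φ(125) = 100, φ(126) = 36, φ(127) = 126, φ(128) = 64, φ(129) = 84, φ(130) = 48, φ(131) = 130, φ(132) = 40, φ(133) = 108, φ(134) = 66, φ(135) = 72, φ(136) = 64, φ(137) = 136, φ(138) = 44, φ(139) = 138, φ(140) = 48, φ(141) = 92, φ(142) = 70, φ(143) = 120, φ(144) = 48, φ(145) = 112, φ(146) = 72, φ(147) = 84, φ(148) = 72, φ(149) = 148, φ(150) = 40, φ(151) = 150, φ(152) = 72, φ(153) = 96, φ(154) = 60, φ(155) = 120, φ(156) = 48, φ(157) = 156, φ(158) = 78, φ(159) = 104. Summing all 159 values: 7742. (Average order: Σ_{n ≤ x} φ(n) ~ (3/π²) x². For x = 159, (3/π²)·159² ≈ 7684.50.)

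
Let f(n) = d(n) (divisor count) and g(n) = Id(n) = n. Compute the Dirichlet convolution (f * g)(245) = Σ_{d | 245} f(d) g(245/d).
(d * Id)(245) = 462

Divisors of 245: [1, 5, 7, 35, 49, 245]. For each d | 245:
  d = 1: d(1) · Id(245/1) = 1 · 245 = 245
  d = 5: d(5) · Id(245/5) = 2 · 49 = 98
  d = 7: d(7) · Id(245/7) = 2 · 35 = 70
  d = 35: d(35) · Id(245/35) = 4 · 7 = 28
  d = 49: d(49) · Id(245/49) = 3 · 5 = 15
  d = 245: d(245) · Id(245/245) = 6 · 1 = 6
Summing: (d * Id)(245) = 245 + 98 + 70 + 28 + 15 + 6 = 462.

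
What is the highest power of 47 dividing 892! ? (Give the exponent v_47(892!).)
v_47(892!) = 18

Legendre's formula: v_p(n!) = Σ_{k ≥ 1} ⌊n / p^k⌋. For p = 47, n = 892, the terms are:
  ⌊892/47^1⌋ = ⌊892/47⌋ = 18
(the next term ⌊892/47^2⌋ = 0, terminating the sum). Summing: v_47(892!) = 18 = 18.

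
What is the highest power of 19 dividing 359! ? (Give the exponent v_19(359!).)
v_19(359!) = 18

Legendre's formula: v_p(n!) = Σ_{k ≥ 1} ⌊n / p^k⌋. For p = 19, n = 359, the terms are:
  ⌊359/19^1⌋ = ⌊359/19⌋ = 18
(the next term ⌊359/19^2⌋ = 0, terminating the sum). Summing: v_19(359!) = 18 = 18.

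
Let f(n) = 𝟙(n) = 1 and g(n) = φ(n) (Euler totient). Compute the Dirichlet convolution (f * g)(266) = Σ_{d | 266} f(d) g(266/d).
(𝟙 * φ)(266) = 266

Divisors of 266: [1, 2, 7, 14, 19, 38, 133, 266]. For each d | 266:
  d = 1: 𝟙(1) · φ(266/1) = 1 · 108 = 108
  d = 2: 𝟙(2) · φ(266/2) = 1 · 108 = 108
  d = 7: 𝟙(7) · φ(266/7) = 1 · 18 = 18
  d = 14: 𝟙(14) · φ(266/14) = 1 · 18 = 18
  d = 19: 𝟙(19) · φ(266/19) = 1 · 6 = 6
  d = 38: 𝟙(38) · φ(266/38) = 1 · 6 = 6
  d = 133: 𝟙(133) · φ(266/133) = 1 · 1 = 1
  d = 266: 𝟙(266) · φ(266/266) = 1 · 1 = 1
Summing: (𝟙 * φ)(266) = 108 + 108 + 18 + 18 + 6 + 6 + 1 + 1 = 266.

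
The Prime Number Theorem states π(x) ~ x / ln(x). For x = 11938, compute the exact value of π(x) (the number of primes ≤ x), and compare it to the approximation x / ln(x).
π(11938) = 1430;  x/ln(x) ≈ 1271.69;  relative error ≈ 11.07%.

Directly count primes up to 11938: π(11938) = 1430. The PNT approximation gives 11938/ln(11938) ≈ 11938/9.38748 ≈ 1271.69. Relative error (π(x) − x/ln(x)) / π(x) ≈ 11.07%; the approximation is known to undercount slightly (Li(x) is a better estimate).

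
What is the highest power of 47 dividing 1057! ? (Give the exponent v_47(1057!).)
v_47(1057!) = 22

Legendre's formula: v_p(n!) = Σ_{k ≥ 1} ⌊n / p^k⌋. For p = 47, n = 1057, the terms are:
  ⌊1057/47^1⌋ = ⌊1057/47⌋ = 22
(the next term ⌊1057/47^2⌋ = 0, terminating the sum). Summing: v_47(1057!) = 22 = 22.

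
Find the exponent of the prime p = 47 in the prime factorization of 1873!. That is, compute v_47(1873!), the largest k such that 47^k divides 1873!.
v_47(1873!) = 39

Legendre's formula: v_p(n!) = Σ_{k ≥ 1} ⌊n / p^k⌋. For p = 47, n = 1873, the terms are:
  ⌊1873/47^1⌋ = ⌊1873/47⌋ = 39
(the next term ⌊1873/47^2⌋ = 0, terminating the sum). Summing: v_47(1873!) = 39 = 39.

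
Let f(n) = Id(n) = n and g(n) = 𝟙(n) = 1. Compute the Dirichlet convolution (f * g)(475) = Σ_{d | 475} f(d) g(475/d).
(Id * 𝟙)(475) = 620

Divisors of 475: [1, 5, 19, 25, 95, 475]. For each d | 475:
  d = 1: Id(1) · 𝟙(475/1) = 1 · 1 = 1
  d = 5: Id(5) · 𝟙(475/5) = 5 · 1 = 5
  d = 19: Id(19) · 𝟙(475/19) = 19 · 1 = 19
  d = 25: Id(25) · 𝟙(475/25) = 25 · 1 = 25
  d = 95: Id(95) · 𝟙(475/95) = 95 · 1 = 95
  d = 475: Id(475) · 𝟙(475/475) = 475 · 1 = 475
Summing: (Id * 𝟙)(475) = 1 + 5 + 19 + 25 + 95 + 475 = 620.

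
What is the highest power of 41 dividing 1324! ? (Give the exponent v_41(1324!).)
v_41(1324!) = 32

Legendre's formula: v_p(n!) = Σ_{k ≥ 1} ⌊n / p^k⌋. For p = 41, n = 1324, the terms are:
  ⌊1324/41^1⌋ = ⌊1324/41⌋ = 32
(the next term ⌊1324/41^2⌋ = 0, terminating the sum). Summing: v_41(1324!) = 32 = 32.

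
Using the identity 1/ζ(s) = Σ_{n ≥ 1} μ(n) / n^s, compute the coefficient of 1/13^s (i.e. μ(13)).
μ(13) = -1

Factor n = 13 = 13. μ(n) = 0 if any exponent ≥ 2 (not squarefree); otherwise μ(n) = (−1)^{ω(n)} where ω(n) is the number of distinct prime factors. Applying: μ(13) = -1.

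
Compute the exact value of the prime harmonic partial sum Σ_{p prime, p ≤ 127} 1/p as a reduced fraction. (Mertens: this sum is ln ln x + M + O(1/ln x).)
Σ 1/p = 7457575819106455685806801283735357697478405891621/4014476939333036189094441199026045136645885247730

π(127) = 31, so the primes ≤ 127 are [2, 3, 5, 7, 11, 13, 17, 19, 23, 29, 31, 37, 41, 43, 47, 53, 59, 61, 67, 71, 73, 79, 83, 89, 97, 101, 103, 107, 109, 113, 127]. Summing 1/p over these primes: 7457575819106455685806801283735357697478405891621/4014476939333036189094441199026045136645885247730 ≈ 1.8577. Mertens estimate ln ln(127) + 0.2615 ≈ 1.8393.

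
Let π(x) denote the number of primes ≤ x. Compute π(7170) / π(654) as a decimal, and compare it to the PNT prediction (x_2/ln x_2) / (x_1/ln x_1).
π(7170)/π(654) = 916/119 ≈ 7.6975;  PNT prediction ≈ 8.0062.

π(654) = 119 and π(7170) = 916, so π(7170)/π(654) ≈ 7.6975. The PNT-predicted ratio is (7170/ln(7170)) / (654/ln(654)) ≈ 8.0062. The two agree to within a few percent, as expected.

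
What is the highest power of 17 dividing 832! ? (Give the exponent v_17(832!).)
v_17(832!) = 50

Legendre's formula: v_p(n!) = Σ_{k ≥ 1} ⌊n / p^k⌋. For p = 17, n = 832, the terms are:
  ⌊832/17^1⌋ = ⌊832/17⌋ = 48
  ⌊832/17^2⌋ = ⌊832/289⌋ = 2
(the next term ⌊832/17^3⌋ = 0, terminating the sum). Summing: v_17(832!) = 48 + 2 = 50.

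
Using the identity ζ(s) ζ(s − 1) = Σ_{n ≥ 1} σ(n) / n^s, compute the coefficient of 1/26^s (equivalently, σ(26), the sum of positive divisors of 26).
σ(26) = 42

In the product (Σ m^0/m^s)(Σ k / k^s) = Σ (Σ_{d | n} d) / n^s, the coefficient of 1/n^s is σ(n) = Σ_{d | n} d. For n = 26, divisors are [1, 2, 13, 26]; summing: σ(26) = 42.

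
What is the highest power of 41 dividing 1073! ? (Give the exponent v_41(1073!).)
v_41(1073!) = 26

Legendre's formula: v_p(n!) = Σ_{k ≥ 1} ⌊n / p^k⌋. For p = 41, n = 1073, the terms are:
  ⌊1073/41^1⌋ = ⌊1073/41⌋ = 26
(the next term ⌊1073/41^2⌋ = 0, terminating the sum). Summing: v_41(1073!) = 26 = 26.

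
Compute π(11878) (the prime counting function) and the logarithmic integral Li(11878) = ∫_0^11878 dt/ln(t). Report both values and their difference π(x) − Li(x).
π(11878) = 1423;  Li(11878) ≈ 1448.10;  π(x) − Li(x) ≈ -25.10.

Direct count of primes ≤ 11878 gives π(11878) = 1423. Numerical evaluation of the logarithmic integral gives Li(11878) ≈ 1448.10. The difference π(x) − Li(x) ≈ -25.10 is typically negative for small/moderate x (Li(x) overestimates), though Littlewood's theorem shows this sign changes infinitely often.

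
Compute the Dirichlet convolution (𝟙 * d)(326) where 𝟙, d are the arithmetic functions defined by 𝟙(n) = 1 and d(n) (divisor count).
(𝟙 * d)(326) = 9

Divisors of 326: [1, 2, 163, 326]. For each d | 326:
  d = 1: 𝟙(1) · d(326/1) = 1 · 4 = 4
  d = 2: 𝟙(2) · d(326/2) = 1 · 2 = 2
  d = 163: 𝟙(163) · d(326/163) = 1 · 2 = 2
  d = 326: 𝟙(326) · d(326/326) = 1 · 1 = 1
Summing: (𝟙 * d)(326) = 4 + 2 + 2 + 1 = 9.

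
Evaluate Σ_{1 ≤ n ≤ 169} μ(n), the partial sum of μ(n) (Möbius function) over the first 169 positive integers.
Σ_{n ≤ 169} μ(n) = -1

Compute μ(n) for each 1 ≤ n ≤ 169: μ(1) = 1, μ(2) = -1, μ(3) = -1, μ(4) = 0, μ(5) = -1, μ(6) = 1, μ(7) = -1, μ(8) = 0, μ(9) = 0, μ(10) = 1, μ(11) = -1, μ(12) = 0, μ(13) = -1, μ(14) = 1, μ(15) = 1, μ(16) = 0, μ(17) = -1, μ(18) = 0, μ(19) = -1, μ(20) = 0, μ(21) = 1, μ(22) = 1, μ(23) = -1, μ(24) = 0, μ(25) = 0, μ(26) = 1, μ(27) = 0, μ(28) = 0, μ(29) = -1, μ(30) = -1, μ(31) = -1, μ(32) = 0, μ(33) = 1, μ(34) = 1, μ(35) = 1, μ(36) = 0, μ(37) = -1, μ(38) = 1, μ(39) = 1, μ(40) = 0, μ(41) = -1, μ(42) = -1, μ(43) = -1, μ(44) = 0, μ(45) = 0, μ(46) = 1, μ(47) = -1, μ(48) = 0, μ(49) = 0, μ(50) = 0, μ(51) = 1, μ(52) = 0, μ(53) = -1, μ(54) = 0, μ(55) = 1, μ(56) = 0, μ(57) = 1, μ(58) = 1, μ(59) = -1, μ(60) = 0, μ(61) = -1, μ(62) = 1, μ(63) = 0, μ(64) = 0, μ(65) = 1, μ(66) = -1, μ(67) = -1, μ(68) = 0, μ(69) = 1, μ(70) = -1, μ(71) = -1, μ(72) = 0, μ(73) = -1, μ(74) = 1, μ(75) = 0, μ(76) = 0, μ(77) = 1, μ(78) = -1, μ(79) = -1, μ(80) = 0, μ(81) = 0, μ(82) = 1, μ(83) = -1, μ(84) = 0, μ(85) = 1, μ(86) = 1, μ(87) = 1, μ(88) = 0, μ(89) = -1, μ(90) = 0, μ(91) = 1, μ(92) = 0, μ(93) = 1, μ(94) = 1, μ(95) = 1, μ(96) = 0, μ(97) = -1, μ(98) = 0, μ(99) = 0, μ(100) = 0, μ(101) = -1, μ(102) = -1, μ(103) = -1, μ(104) = 0, μ(105) = -1, μ(106) = 1, μ(107) = -1, μ(108) = 0, μ(109) = -1, μ(110) = -1, μ(111) = 1, μ(112) = 0, μ(113) = -1, μ(114) = -1, μ(115) = 1, μ(116) = 0, μ(117) = 0, μ(118) = 1, μ(119) = 1, μ(120) = 0, μ(121) = 0, μ(122) = 1, μ(123) = 1, μ(124) = 0, μ(125) = 0, μ(126) = 0, μ(127) = -1, μ(128) = 0, μ(129) = 1, μ(130) = -1, μ(131) = -1, μ(132) = 0, μ(133) = 1, μ(134) = 1, μ(135) = 0, μ(136) = 0, μ(137) = -1, μ(138) = -1, μ(139) = -1, μ(140) = 0, μ(141) = 1, μ(142) = 1, μ(143) = 1, μ(144) = 0, μ(145) = 1, μ(146) = 1, μ(147) = 0, μ(148) = 0, μ(149) = -1, μ(150) = 0, μ(151) = -1, μ(152) = 0, μ(153) = 0, μ(154) = -1, μ(155) = 1, μ(156) = 0, μ(157) = -1, μ(158) = 1, μ(159) = 1, μ(160) = 0, μ(161) = 1, μ(162) = 0, μ(163) = -1, μ(164) = 0, μ(165) = -1, μ(166) = 1, μ(167) = -1, μ(168) = 0, μ(169) = 0. Summing all 169 values: -1. (Mertens function M(x) = Σ_{n ≤ x} μ(n); on average M(x) should be small (PNT ⟺ M(x) = o(x)).)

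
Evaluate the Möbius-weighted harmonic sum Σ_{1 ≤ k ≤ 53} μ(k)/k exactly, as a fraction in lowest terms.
Σ μ(k)/k = -214765271462202733/10863052825730014910

Values of μ(k) for 1 ≤ k ≤ 53: μ(1) = 1, μ(2) = -1, μ(3) = -1, μ(5) = -1, μ(6) = 1, μ(7) = -1, μ(10) = 1, μ(11) = -1, μ(13) = -1, μ(14) = 1, μ(15) = 1, μ(17) = -1, μ(19) = -1, μ(21) = 1, μ(22) = 1, μ(23) = -1, μ(26) = 1, μ(29) = -1, μ(30) = -1, μ(31) = -1, μ(33) = 1, μ(34) = 1, μ(35) = 1, μ(37) = -1, μ(38) = 1, μ(39) = 1, μ(41) = -1, μ(42) = -1, μ(43) = -1, μ(46) = 1, μ(47) = -1, μ(51) = 1, μ(53) = -1, with μ = 0 on non-squarefree integers. Summing μ(k)/k for k where μ(k) ≠ 0 gives -214765271462202733/10863052825730014910 ≈ -0.0198. (PNT ⟺ this sum → 0 as n → ∞.)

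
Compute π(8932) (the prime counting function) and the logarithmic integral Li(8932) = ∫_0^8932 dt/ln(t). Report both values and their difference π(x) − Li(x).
π(8932) = 1110;  Li(8932) ≈ 1129.48;  π(x) − Li(x) ≈ -19.48.

Direct count of primes ≤ 8932 gives π(8932) = 1110. Numerical evaluation of the logarithmic integral gives Li(8932) ≈ 1129.48. The difference π(x) − Li(x) ≈ -19.48 is typically negative for small/moderate x (Li(x) overestimates), though Littlewood's theorem shows this sign changes infinitely often.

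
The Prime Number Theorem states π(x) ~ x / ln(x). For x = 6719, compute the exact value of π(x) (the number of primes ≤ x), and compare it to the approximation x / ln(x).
π(6719) = 867;  x/ln(x) ≈ 762.42;  relative error ≈ 12.06%.

Directly count primes up to 6719: π(6719) = 867. The PNT approximation gives 6719/ln(6719) ≈ 6719/8.81269 ≈ 762.42. Relative error (π(x) − x/ln(x)) / π(x) ≈ 12.06%; the approximation is known to undercount slightly (Li(x) is a better estimate).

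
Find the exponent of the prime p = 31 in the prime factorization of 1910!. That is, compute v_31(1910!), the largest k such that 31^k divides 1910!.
v_31(1910!) = 62

Legendre's formula: v_p(n!) = Σ_{k ≥ 1} ⌊n / p^k⌋. For p = 31, n = 1910, the terms are:
  ⌊1910/31^1⌋ = ⌊1910/31⌋ = 61
  ⌊1910/31^2⌋ = ⌊1910/961⌋ = 1
(the next term ⌊1910/31^3⌋ = 0, terminating the sum). Summing: v_31(1910!) = 61 + 1 = 62.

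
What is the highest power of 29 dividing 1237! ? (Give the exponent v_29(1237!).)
v_29(1237!) = 43

Legendre's formula: v_p(n!) = Σ_{k ≥ 1} ⌊n / p^k⌋. For p = 29, n = 1237, the terms are:
  ⌊1237/29^1⌋ = ⌊1237/29⌋ = 42
  ⌊1237/29^2⌋ = ⌊1237/841⌋ = 1
(the next term ⌊1237/29^3⌋ = 0, terminating the sum). Summing: v_29(1237!) = 42 + 1 = 43.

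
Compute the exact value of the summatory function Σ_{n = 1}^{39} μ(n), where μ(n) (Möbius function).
Σ_{n ≤ 39} μ(n) = 0

Compute μ(n) for each 1 ≤ n ≤ 39: μ(1) = 1, μ(2) = -1, μ(3) = -1, μ(4) = 0, μ(5) = -1, μ(6) = 1, μ(7) = -1, μ(8) = 0, μ(9) = 0, μ(10) = 1, μ(11) = -1, μ(12) = 0, μ(13) = -1, μ(14) = 1, μ(15) = 1, μ(16) = 0, μ(17) = -1, μ(18) = 0, μ(19) = -1, μ(20) = 0, μ(21) = 1, μ(22) = 1, μ(23) = -1, μ(24) = 0, μ(25) = 0, μ(26) = 1, μ(27) = 0, μ(28) = 0, μ(29) = -1, μ(30) = -1, μ(31) = -1, μ(32) = 0, μ(33) = 1, μ(34) = 1, μ(35) = 1, μ(36) = 0, μ(37) = -1, μ(38) = 1, μ(39) = 1. Summing all 39 values: 0. (Mertens function M(x) = Σ_{n ≤ x} μ(n); on average M(x) should be small (PNT ⟺ M(x) = o(x)).)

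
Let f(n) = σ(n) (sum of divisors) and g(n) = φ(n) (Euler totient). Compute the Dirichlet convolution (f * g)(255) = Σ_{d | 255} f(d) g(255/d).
(σ * φ)(255) = 2040

Divisors of 255: [1, 3, 5, 15, 17, 51, 85, 255]. For each d | 255:
  d = 1: σ(1) · φ(255/1) = 1 · 128 = 128
  d = 3: σ(3) · φ(255/3) = 4 · 64 = 256
  d = 5: σ(5) · φ(255/5) = 6 · 32 = 192
  d = 15: σ(15) · φ(255/15) = 24 · 16 = 384
  d = 17: σ(17) · φ(255/17) = 18 · 8 = 144
  d = 51: σ(51) · φ(255/51) = 72 · 4 = 288
  d = 85: σ(85) · φ(255/85) = 108 · 2 = 216
  d = 255: σ(255) · φ(255/255) = 432 · 1 = 432
Summing: (σ * φ)(255) = 128 + 256 + 192 + 384 + 144 + 288 + 216 + 432 = 2040.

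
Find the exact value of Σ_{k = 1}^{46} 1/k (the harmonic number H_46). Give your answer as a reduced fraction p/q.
H_46 = 5943339269060627227/1345655451257488800

Direct summation: H_46 = 1 + 1/2 + ... + 1/46. The least common denominator is lcm(1, ..., 46) = 9419588158802421600; over this denominator the numerator is 9419588158802421600 + 4709794079401210800 + 3139862719600807200 + 2354897039700605400 + 1883917631760484320 + 1569931359800403600 + 1345655451257488800 + 1177448519850302700 + 1046620906533602400 + 941958815880242160 + 856326196254765600 + 784965679900201800 + 724583704523263200 + 672827725628744400 + 627972543920161440 + 588724259925151350 + 554093421106024800 + 523310453266801200 + 495767797831706400 + 470979407940121080 + 448551817085829600 + 428163098127382800 + 409547311252279200 + 392482839950100900 + 376783526352096864 + 362291852261631600 + 348873635511200800 + 336413862814372200 + 324813384786290400 + 313986271960080720 + 303857682542013600 + 294362129962575675 + 285442065418255200 + 277046710553012400 + 269131090251497760 + 261655226633400600 + 254583463751416800 + 247883898915853200 + 241527901507754400 + 235489703970060540 + 229746052653717600 + 224275908542914800 + 219060189739591200 + 214081549063691400 + 209324181306720480 + 204773655626139600 = 41603374883424390589, so H_46 = 41603374883424390589/9419588158802421600; reducing by gcd(41603374883424390589, 9419588158802421600) = 7 gives 5943339269060627227/1345655451257488800 ≈ 4.41669. (The PNT-adjacent estimate ln(46) + γ ≈ 4.40586 matches within O(1/n).)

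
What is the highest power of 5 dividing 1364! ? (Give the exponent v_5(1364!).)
v_5(1364!) = 338

Legendre's formula: v_p(n!) = Σ_{k ≥ 1} ⌊n / p^k⌋. For p = 5, n = 1364, the terms are:
  ⌊1364/5^1⌋ = ⌊1364/5⌋ = 272
  ⌊1364/5^2⌋ = ⌊1364/25⌋ = 54
  ⌊1364/5^3⌋ = ⌊1364/125⌋ = 10
  ⌊1364/5^4⌋ = ⌊1364/625⌋ = 2
(the next term ⌊1364/5^5⌋ = 0, terminating the sum). Summing: v_5(1364!) = 272 + 54 + 10 + 2 = 338.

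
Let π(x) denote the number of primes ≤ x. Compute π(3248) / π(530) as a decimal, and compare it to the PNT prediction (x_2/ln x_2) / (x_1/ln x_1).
π(3248)/π(530) = 457/99 ≈ 4.6162;  PNT prediction ≈ 4.7543.

π(530) = 99 and π(3248) = 457, so π(3248)/π(530) ≈ 4.6162. The PNT-predicted ratio is (3248/ln(3248)) / (530/ln(530)) ≈ 4.7543. The two agree to within a few percent, as expected.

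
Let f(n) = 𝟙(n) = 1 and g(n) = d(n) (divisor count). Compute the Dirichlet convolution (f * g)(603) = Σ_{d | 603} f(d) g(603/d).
(𝟙 * d)(603) = 18

Divisors of 603: [1, 3, 9, 67, 201, 603]. For each d | 603:
  d = 1: 𝟙(1) · d(603/1) = 1 · 6 = 6
  d = 3: 𝟙(3) · d(603/3) = 1 · 4 = 4
  d = 9: 𝟙(9) · d(603/9) = 1 · 2 = 2
  d = 67: 𝟙(67) · d(603/67) = 1 · 3 = 3
  d = 201: 𝟙(201) · d(603/201) = 1 · 2 = 2
  d = 603: 𝟙(603) · d(603/603) = 1 · 1 = 1
Summing: (𝟙 * d)(603) = 6 + 4 + 2 + 3 + 2 + 1 = 18.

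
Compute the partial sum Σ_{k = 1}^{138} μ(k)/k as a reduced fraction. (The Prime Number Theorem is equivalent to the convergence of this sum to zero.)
Σ μ(k)/k = -555287024704611060265939362206536129932460842882137/72047817630210000485677936198920432067383702541010310

Values of μ(k) for 1 ≤ k ≤ 138: μ(1) = 1, μ(2) = -1, μ(3) = -1, μ(5) = -1, μ(6) = 1, μ(7) = -1, μ(10) = 1, μ(11) = -1, μ(13) = -1, μ(14) = 1, μ(15) = 1, μ(17) = -1, μ(19) = -1, μ(21) = 1, μ(22) = 1, μ(23) = -1, μ(26) = 1, μ(29) = -1, μ(30) = -1, μ(31) = -1, μ(33) = 1, μ(34) = 1, μ(35) = 1, μ(37) = -1, μ(38) = 1, μ(39) = 1, μ(41) = -1, μ(42) = -1, μ(43) = -1, μ(46) = 1, μ(47) = -1, μ(51) = 1, μ(53) = -1, μ(55) = 1, μ(57) = 1, μ(58) = 1, μ(59) = -1, μ(61) = -1, μ(62) = 1, μ(65) = 1, μ(66) = -1, μ(67) = -1, μ(69) = 1, μ(70) = -1, μ(71) = -1, μ(73) = -1, μ(74) = 1, μ(77) = 1, μ(78) = -1, μ(79) = -1, μ(82) = 1, μ(83) = -1, μ(85) = 1, μ(86) = 1, μ(87) = 1, μ(89) = -1, μ(91) = 1, μ(93) = 1, μ(94) = 1, μ(95) = 1, μ(97) = -1, μ(101) = -1, μ(102) = -1, μ(103) = -1, μ(105) = -1, μ(106) = 1, μ(107) = -1, μ(109) = -1, μ(110) = -1, μ(111) = 1, μ(113) = -1, μ(114) = -1, μ(115) = 1, μ(118) = 1, μ(119) = 1, μ(122) = 1, μ(123) = 1, μ(127) = -1, μ(129) = 1, μ(130) = -1, μ(131) = -1, μ(133) = 1, μ(134) = 1, μ(137) = -1, μ(138) = -1, with μ = 0 on non-squarefree integers. Summing μ(k)/k for k where μ(k) ≠ 0 gives -555287024704611060265939362206536129932460842882137/72047817630210000485677936198920432067383702541010310 ≈ -0.0077. (PNT ⟺ this sum → 0 as n → ∞.)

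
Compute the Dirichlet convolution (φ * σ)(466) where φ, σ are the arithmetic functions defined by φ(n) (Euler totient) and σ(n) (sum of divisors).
(φ * σ)(466) = 1864

Divisors of 466: [1, 2, 233, 466]. For each d | 466:
  d = 1: φ(1) · σ(466/1) = 1 · 702 = 702
  d = 2: φ(2) · σ(466/2) = 1 · 234 = 234
  d = 233: φ(233) · σ(466/233) = 232 · 3 = 696
  d = 466: φ(466) · σ(466/466) = 232 · 1 = 232
Summing: (φ * σ)(466) = 702 + 234 + 696 + 232 = 1864.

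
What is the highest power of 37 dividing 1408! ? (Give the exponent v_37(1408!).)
v_37(1408!) = 39

Legendre's formula: v_p(n!) = Σ_{k ≥ 1} ⌊n / p^k⌋. For p = 37, n = 1408, the terms are:
  ⌊1408/37^1⌋ = ⌊1408/37⌋ = 38
  ⌊1408/37^2⌋ = ⌊1408/1369⌋ = 1
(the next term ⌊1408/37^3⌋ = 0, terminating the sum). Summing: v_37(1408!) = 38 + 1 = 39.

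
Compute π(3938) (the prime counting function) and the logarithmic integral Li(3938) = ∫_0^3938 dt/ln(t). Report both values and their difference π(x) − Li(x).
π(3938) = 546;  Li(3938) ≈ 557.88;  π(x) − Li(x) ≈ -11.88.

Direct count of primes ≤ 3938 gives π(3938) = 546. Numerical evaluation of the logarithmic integral gives Li(3938) ≈ 557.88. The difference π(x) − Li(x) ≈ -11.88 is typically negative for small/moderate x (Li(x) overestimates), though Littlewood's theorem shows this sign changes infinitely often.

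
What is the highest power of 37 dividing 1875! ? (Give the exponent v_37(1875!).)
v_37(1875!) = 51

Legendre's formula: v_p(n!) = Σ_{k ≥ 1} ⌊n / p^k⌋. For p = 37, n = 1875, the terms are:
  ⌊1875/37^1⌋ = ⌊1875/37⌋ = 50
  ⌊1875/37^2⌋ = ⌊1875/1369⌋ = 1
(the next term ⌊1875/37^3⌋ = 0, terminating the sum). Summing: v_37(1875!) = 50 + 1 = 51.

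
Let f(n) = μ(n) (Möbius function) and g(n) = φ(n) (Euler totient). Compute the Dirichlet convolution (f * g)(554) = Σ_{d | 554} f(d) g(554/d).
(μ * φ)(554) = 0

Divisors of 554: [1, 2, 277, 554]. For each d | 554:
  d = 1: μ(1) · φ(554/1) = 1 · 276 = 276
  d = 2: μ(2) · φ(554/2) = -1 · 276 = -276
  d = 277: μ(277) · φ(554/277) = -1 · 1 = -1
  d = 554: μ(554) · φ(554/554) = 1 · 1 = 1
Summing: (μ * φ)(554) = 276 + -276 + -1 + 1 = 0.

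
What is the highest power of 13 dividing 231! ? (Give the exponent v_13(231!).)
v_13(231!) = 18

Legendre's formula: v_p(n!) = Σ_{k ≥ 1} ⌊n / p^k⌋. For p = 13, n = 231, the terms are:
  ⌊231/13^1⌋ = ⌊231/13⌋ = 17
  ⌊231/13^2⌋ = ⌊231/169⌋ = 1
(the next term ⌊231/13^3⌋ = 0, terminating the sum). Summing: v_13(231!) = 17 + 1 = 18.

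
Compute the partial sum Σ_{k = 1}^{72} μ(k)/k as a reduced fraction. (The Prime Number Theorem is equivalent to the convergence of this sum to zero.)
Σ μ(k)/k = -200643437220052588790575/15941166575048541741926154

Values of μ(k) for 1 ≤ k ≤ 72: μ(1) = 1, μ(2) = -1, μ(3) = -1, μ(5) = -1, μ(6) = 1, μ(7) = -1, μ(10) = 1, μ(11) = -1, μ(13) = -1, μ(14) = 1, μ(15) = 1, μ(17) = -1, μ(19) = -1, μ(21) = 1, μ(22) = 1, μ(23) = -1, μ(26) = 1, μ(29) = -1, μ(30) = -1, μ(31) = -1, μ(33) = 1, μ(34) = 1, μ(35) = 1, μ(37) = -1, μ(38) = 1, μ(39) = 1, μ(41) = -1, μ(42) = -1, μ(43) = -1, μ(46) = 1, μ(47) = -1, μ(51) = 1, μ(53) = -1, μ(55) = 1, μ(57) = 1, μ(58) = 1, μ(59) = -1, μ(61) = -1, μ(62) = 1, μ(65) = 1, μ(66) = -1, μ(67) = -1, μ(69) = 1, μ(70) = -1, μ(71) = -1, with μ = 0 on non-squarefree integers. Summing μ(k)/k for k where μ(k) ≠ 0 gives -200643437220052588790575/15941166575048541741926154 ≈ -0.0126. (PNT ⟺ this sum → 0 as n → ∞.)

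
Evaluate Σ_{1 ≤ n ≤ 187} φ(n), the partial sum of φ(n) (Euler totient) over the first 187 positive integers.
Σ_{n ≤ 187} φ(n) = 10704

Compute φ(n) for each 1 ≤ n ≤ 187: φ(1) = 1, φ(2) = 1, φ(3) = 2, φ(4) = 2, φ(5) = 4, φ(6) = 2, φ(7) = 6, φ(8) = 4, φ(9) = 6, φ(10) = 4, φ(11) = 10, φ(12) = 4, φ(13) = 12, φ(14) = 6, φ(15) = 8, φ(16) = 8, φ(17) = 16, φ(18) = 6, φ(19) = 18, φ(20) = 8, φ(21) = 12, φ(22) = 10, φ(23) = 22, φ(24) = 8, φ(25) = 20, φ(26) = 12, φ(27) = 18, φ(28) = 12, φ(29) = 28, φ(30) = 8, φ(31) = 30, φ(32) = 16, φ(33) = 20, φ(34) = 16, φ(35) = 24, φ(36) = 12, φ(37) = 36, φ(38) = 18, φ(39) = 24, φ(40) = 16, φ(41) = 40, φ(42) = 12, φ(43) = 42, φ(44) = 20, φ(45) = 24, φ(46) = 22, φ(47) = 46, φ(48) = 16, φ(49) = 42, φ(50) = 20, φ(51) = 32, φ(52) = 24, φ(53) = 52, φ(54) = 18, φ(55) = 40, φ(56) = 24, φ(57) = 36, φ(58) = 28, φ(59) = 58, φ(60) = 16, φ(61) = 60, φ(62) = 30, φ(63) = 36, φ(64) = 32, φ(65) = 48, φ(66) = 20, φ(67) = 66, φ(68) = 32, φ(69) = 44, φ(70) = 24, φ(71) = 70, φ(72) = 24, φ(73) = 72, φ(74) = 36, φ(75) = 40, φ(76) = 36, φ(77) = 60, φ(78) = 24, φ(79) = 78, φ(80) = 32, φ(81) = 54, φ(82) = 40, φ(83) = 82, φ(84) = 24, φ(85) = 64, φ(86) = 42, φ(87) = 56, φ(88) = 40, φ(89) = 88, φ(90) = 24, φ(91) = 72, φ(92) = 44, φ(93) = 60, φ(94) = 46, φ(95) = 72, φ(96) = 32, φ(97) = 96, φ(98) = 42, φ(99) = 60, φ(100) = 40, φ(101) = 100, φ(102) = 32, φ(103) = 102, φ(104) = 48, φ(105) = 48, φ(106) = 52, φ(107) = 106, φ(108) = 36, φ(109) = 108, φ(110) = 40, φ(111) = 72, φ(112) = 48, φ(113) = 112, φ(114) = 36, φ(115) = 88, φ(116) = 56, φ(117) = 72, φ(118) = 58, φ(119) = 96, φ(120) = 32, φ(121) = 110, φ(122) = 60, φ(123) = 80, φ(124) = 60, φ(125) = 100, φ(126) = 36, φ(127) = 126, φ(128) = 64, φ(129) = 84, φ(130) = 48, φ(131) = 130, φ(132) = 40, φ(133) = 108, φ(134) = 66, φ(135) = 72, φ(136) = 64, φ(137) = 136, φ(138) = 44, φ(139) = 138, φ(140) = 48, φ(141) = 92, φ(142) = 70, φ(143) = 120, φ(144) = 48, φ(145) = 112, φ(146) = 72, φ(147) = 84, φ(148) = 72, φ(149) = 148, φ(150) = 40, φ(151) = 150, φ(152) = 72, φ(153) = 96, φ(154) = 60, φ(155) = 120, φ(156) = 48, φ(157) = 156, φ(158) = 78, φ(159) = 104, φ(160) = 64, φ(161) = 132, φ(162) = 54, φ(163) = 162, φ(164) = 80, φ(165) = 80, φ(166) = 82, φ(167) = 166, φ(168) = 48, φ(169) = 156, φ(170) = 64, φ(171) = 108, φ(172) = 84, φ(173) = 172, φ(174) = 56, φ(175) = 120, φ(176) = 80, φ(177) = 116, φ(178) = 88, φ(179) = 178, φ(180) = 48, φ(181) = 180, φ(182) = 72, φ(183) = 120, φ(184) = 88, φ(185) = 144, φ(186) = 60, φ(187) = 160. Summing all 187 values: 10704. (Average order: Σ_{n ≤ x} φ(n) ~ (3/π²) x². For x = 187, (3/π²)·187² ≈ 10629.30.)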